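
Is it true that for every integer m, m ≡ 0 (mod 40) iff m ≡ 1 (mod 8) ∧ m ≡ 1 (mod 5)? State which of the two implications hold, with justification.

(⇒) This fails: m = 0 gives 0 ≡ 0 (mod 40) but 0 ≡ 0 (mod 8), so the conjunction on the right does not hold.

(⇐) This fails: m = 1 satisfies both congruences on the right (1 ≡ 1 mod 8 and 1 ≡ 1 mod 5) yet 1 ≡ 1 (mod 40), not 0.

Neither implication holds.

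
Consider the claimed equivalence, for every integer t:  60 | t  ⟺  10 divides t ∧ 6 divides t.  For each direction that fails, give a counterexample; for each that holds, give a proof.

(⟹) If 60 ∣ t, write t = 60q. Since 60 = 6·10, t = 10·(6q), so 10 ∣ t; and since 60 = 10·6, t = 6·(10q), so 6 ∣ t.

(⟸) This fails: take t = 30. Both 10 ∣ 30 and 6 ∣ 30, yet 30 is not a multiple of 60 (since 30 = 0·60 + 30), so 60 ∤ 30.

Not equivalent: only (⇒) holds.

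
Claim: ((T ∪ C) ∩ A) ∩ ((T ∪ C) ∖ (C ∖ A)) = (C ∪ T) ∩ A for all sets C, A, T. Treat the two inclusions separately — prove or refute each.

(⟹) Let x ∈ ((T ∪ C) ∩ A) ∩ ((T ∪ C) ∖ (C ∖ A)). Then either x ∈ C ∩ A and x ∉ T; or x ∈ A ∩ T and x ∉ C; or x ∈ C ∩ A ∩ T. In each case x ∈ (C ∪ T) ∩ A, so ((T ∪ C) ∩ A) ∩ ((T ∪ C) ∖ (C ∖ A)) ⊆ (C ∪ T) ∩ A.

(⟸) Let x ∈ (C ∪ T) ∩ A. Then either x ∈ C ∩ A and x ∉ T; or x ∈ A ∩ T and x ∉ C; or x ∈ C ∩ A ∩ T. In each case x ∈ ((T ∪ C) ∩ A) ∩ ((T ∪ C) ∖ (C ∖ A)), so (C ∪ T) ∩ A ⊆ ((T ∪ C) ∩ A) ∩ ((T ∪ C) ∖ (C ∖ A)).

Both inclusions hold.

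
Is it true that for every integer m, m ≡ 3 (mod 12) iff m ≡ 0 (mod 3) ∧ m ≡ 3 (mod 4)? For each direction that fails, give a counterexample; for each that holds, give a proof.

The biconditional holds.

(⟹) Suppose m ≡ 3 (mod 12); write m = 12j + 3. Since 3 ∣ 12, reducing mod 3 gives m ≡ 3 ≡ 0 (mod 3); since 4 ∣ 12, reducing mod 4 gives m ≡ 3 (mod 4).

(⟸) Conversely, if m ≡ 0 (mod 3) and m ≡ 3 (mod 4), then by the Chinese remainder theorem m ≡ 3 (mod 12). This is exactly m ≡ 3 (mod 12).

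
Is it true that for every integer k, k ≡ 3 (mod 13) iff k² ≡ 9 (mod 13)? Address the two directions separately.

[⇒] Suppose k ≡ 3 (mod 13). Write k = 13j + 3. Then (13j + 3)² = 169j² + 78j + 9 = 13(13j² + 6j) + 9, so k² ≡ 9 (mod 13).

[⇐] This fails: take k = 10. Then 10² = 100 ≡ 9 (mod 13), yet 10 ≡ 10 (mod 13), not 3.

Not equivalent: only (⇒) holds.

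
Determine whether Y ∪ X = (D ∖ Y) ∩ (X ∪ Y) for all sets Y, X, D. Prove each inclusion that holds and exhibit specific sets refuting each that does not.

(⟹) This inclusion fails. Take Y = {1}, X = ∅, D = ∅; then 1 ∈ Y ∪ X but 1 ∉ (D ∖ Y) ∩ (X ∪ Y).

(⟸) Let x ∈ (D ∖ Y) ∩ (X ∪ Y). Then x ∈ X ∩ D and x ∉ Y, from which x ∈ Y ∪ X.

The sets are not equal: only the reverse inclusion holds.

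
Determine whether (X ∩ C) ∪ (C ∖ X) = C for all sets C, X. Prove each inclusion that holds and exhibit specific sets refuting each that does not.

Both inclusions hold; the sets are equal.

(⊆) Let x ∈ (X ∩ C) ∪ (C ∖ X). Then either x ∈ C and x ∉ X; or x ∈ C ∩ X. In each case x ∈ C, so (X ∩ C) ∪ (C ∖ X) ⊆ C.

(⊇) Let x ∈ C. Then either x ∈ C and x ∉ X; or x ∈ C ∩ X. In each case x ∈ (X ∩ C) ∪ (C ∖ X), so C ⊆ (X ∩ C) ∪ (C ∖ X).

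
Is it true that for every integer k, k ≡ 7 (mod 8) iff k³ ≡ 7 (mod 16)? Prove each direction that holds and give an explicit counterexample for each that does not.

The forward direction fails; the converse holds.

[⇒] This fails: take k = 15. Then 15 ≡ 7 (mod 8), but 15³ = 3375 ≡ 15 (mod 16), not 7.

[⇐] Conversely, the residues r modulo 16 with r³ ≡ 7 (mod 16) are exactly {7}, and each is ≡ 7 (mod 8).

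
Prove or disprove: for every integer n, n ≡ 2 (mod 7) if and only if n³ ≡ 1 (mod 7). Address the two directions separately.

(⟹) Suppose n ≡ 2 (mod 7). Write n = 7j + 2. Then (7j + 2)³ = 343j³ + 294j² + 84j + 8 = 7(49j³ + 42j² + 12j + 1) + 1, so n³ ≡ 1 (mod 7).

(⟸) This fails: take n = 1. Then 1³ = 1 ≡ 1 (mod 7), yet 1 ≡ 1 (mod 7), not 2.

Only the forward direction holds.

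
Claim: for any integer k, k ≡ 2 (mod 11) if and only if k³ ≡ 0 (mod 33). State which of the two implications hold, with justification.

Neither direction holds.

(⟹) This fails: take k = 2. Then 2 ≡ 2 (mod 11), but 2³ = 8 ≡ 8 (mod 33), not 0.

(⟸) This fails: take k = 0. Then 0³ = 0 ≡ 0 (mod 33), yet 0 ≡ 0 (mod 11), not 2.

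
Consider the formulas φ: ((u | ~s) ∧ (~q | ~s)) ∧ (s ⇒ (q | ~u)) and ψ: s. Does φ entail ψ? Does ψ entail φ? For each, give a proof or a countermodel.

Both directions fail.

Forward direction. This fails. Under q = F, s = F, u = F, the left side is true but the right side is false.

Converse. This fails. Under q = F, s = T, u = F, the left side is false but the right side is true.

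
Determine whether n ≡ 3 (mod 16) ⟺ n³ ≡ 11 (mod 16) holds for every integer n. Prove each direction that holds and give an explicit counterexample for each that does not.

The biconditional holds.

Forward direction. Suppose n ≡ 3 (mod 16). Write n = 16j + 3. Then (16j + 3)³ = 4096j³ + 2304j² + 432j + 27 = 16(256j³ + 144j² + 27j + 1) + 11, so n³ ≡ 11 (mod 16).

Converse. Suppose n³ ≡ 11 (mod 16). The only residue r in {0, …, 15} with r³ ≡ 11 (mod 16) is r = 3, so n ≡ 3 (mod 16).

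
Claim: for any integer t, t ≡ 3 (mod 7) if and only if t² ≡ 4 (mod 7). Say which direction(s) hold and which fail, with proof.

Neither direction holds.

[⇒] This fails: take t = 3. Then 3 ≡ 3 (mod 7), but 3² = 9 ≡ 2 (mod 7), not 4.

[⇐] This fails: take t = 2. Then 2² = 4 ≡ 4 (mod 7), yet 2 ≡ 2 (mod 7), not 3.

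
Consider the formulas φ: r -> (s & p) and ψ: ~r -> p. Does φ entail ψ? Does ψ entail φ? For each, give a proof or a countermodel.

[⇒] This fails. Under s = F, r = F, p = F, the left side is true but the right side is false.

[⇐] This fails. Under s = F, r = T, p = F, the left side is false but the right side is true.

Neither implication holds.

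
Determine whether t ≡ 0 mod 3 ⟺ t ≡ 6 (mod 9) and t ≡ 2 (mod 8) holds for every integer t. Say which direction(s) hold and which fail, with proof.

Not equivalent: only (⇐) holds.

Forward direction. This fails: t = 0 gives 0 ≡ 0 (mod 3) but 0 ≡ 0 (mod 9), so the conjunction on the right does not hold.

Converse. If t ≡ 6 (mod 9) and t ≡ 2 (mod 8), then by the Chinese remainder theorem t ≡ 42 (mod 72). Since 42 ≡ 0 (mod 3) and 3 ∣ 72, we get t ≡ 0 (mod 3).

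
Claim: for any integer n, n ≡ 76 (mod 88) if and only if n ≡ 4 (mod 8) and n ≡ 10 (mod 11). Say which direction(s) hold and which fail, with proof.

Both directions hold; the statement is true.

(⟸) If n ≡ 4 (mod 8) and n ≡ 10 (mod 11), then by the Chinese remainder theorem n ≡ 76 (mod 88). This is exactly n ≡ 76 (mod 88).

(⟹) Suppose n ≡ 76 (mod 88); write n = 88j + 76. Since 8 ∣ 88, reducing mod 8 gives n ≡ 76 ≡ 4 (mod 8); since 11 ∣ 88, reducing mod 11 gives n ≡ 76 ≡ 10 (mod 11).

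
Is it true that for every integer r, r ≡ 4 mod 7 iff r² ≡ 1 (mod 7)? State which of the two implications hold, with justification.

Neither implication holds.

(⟹) This fails: take r = 4. Then 4 ≡ 4 (mod 7), but 4² = 16 ≡ 2 (mod 7), not 1.

(⟸) This fails: take r = 1. Then 1² = 1 ≡ 1 (mod 7), yet 1 ≡ 1 (mod 7), not 4.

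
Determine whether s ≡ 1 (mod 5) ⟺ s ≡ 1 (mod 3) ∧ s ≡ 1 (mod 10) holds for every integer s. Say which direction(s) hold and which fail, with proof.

Only the converse holds.

Converse. If s ≡ 1 (mod 3) and s ≡ 1 (mod 10), then by the Chinese remainder theorem s ≡ 1 (mod 30). Since 1 ≡ 1 (mod 5) and 5 ∣ 30, we get s ≡ 1 (mod 5).

Forward direction. This fails: s = 6 gives 6 ≡ 1 (mod 5) but 6 ≡ 0 (mod 3), so the conjunction on the right does not hold.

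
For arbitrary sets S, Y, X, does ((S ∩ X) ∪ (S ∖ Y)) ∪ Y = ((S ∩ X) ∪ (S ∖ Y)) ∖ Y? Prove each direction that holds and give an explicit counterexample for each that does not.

(⟸) Let x ∈ ((S ∩ X) ∪ (S ∖ Y)) ∖ Y. Then either x ∈ S and x ∉ Y, X; or x ∈ S ∩ X and x ∉ Y. In each case x ∈ ((S ∩ X) ∪ (S ∖ Y)) ∪ Y, so ((S ∩ X) ∪ (S ∖ Y)) ∖ Y ⊆ ((S ∩ X) ∪ (S ∖ Y)) ∪ Y.

(⟹) This inclusion fails. Take S = ∅, Y = {1}, X = ∅; then 1 ∈ ((S ∩ X) ∪ (S ∖ Y)) ∪ Y but 1 ∉ ((S ∩ X) ∪ (S ∖ Y)) ∖ Y.

The sets are not equal: only the reverse inclusion holds.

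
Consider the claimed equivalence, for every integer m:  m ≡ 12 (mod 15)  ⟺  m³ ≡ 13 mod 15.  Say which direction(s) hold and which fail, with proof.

[⇒] This fails: take m = 12. Then 12 ≡ 12 (mod 15), but 12³ = 1728 ≡ 3 (mod 15), not 13.

[⇐] This fails: take m = 7. Then 7³ = 343 ≡ 13 (mod 15), yet 7 ≡ 7 (mod 15), not 12.

Neither direction holds.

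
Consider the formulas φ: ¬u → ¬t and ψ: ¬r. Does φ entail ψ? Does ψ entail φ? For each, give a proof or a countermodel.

Both directions fail.

Forward direction. This fails. Under r = T, u = F, t = F, the left side is true but the right side is false.

Converse. This fails. Under r = F, u = F, t = T, the left side is false but the right side is true.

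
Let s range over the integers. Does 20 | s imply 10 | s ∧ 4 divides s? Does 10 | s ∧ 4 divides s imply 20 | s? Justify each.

Forward direction. If 20 ∣ s, write s = 20q. Since 20 = 2·10, s = 10·(2q), so 10 ∣ s; and since 20 = 5·4, s = 4·(5q), so 4 ∣ s.

Converse. Suppose 10 ∣ s and 4 ∣ s. Any common multiple of 10 and 4 is a multiple of their lcm; here lcm(10, 4) = 10·4/gcd(10, 4) = 40/2 = 20, so 20 ∣ s.

The biconditional holds.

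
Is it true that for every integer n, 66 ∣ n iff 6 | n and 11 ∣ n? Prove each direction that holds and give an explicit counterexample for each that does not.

The biconditional holds.

(⇒) If 66 ∣ n, write n = 66q. Since 66 = 11·6, n = 6·(11q), so 6 ∣ n; and since 66 = 6·11, n = 11·(6q), so 11 ∣ n.

(⇐) Suppose 6 ∣ n and 11 ∣ n. Any common multiple of 6 and 11 is a multiple of their lcm; here gcd(6, 11) = 1, so lcm(6, 11) = 6·11 = 66, so 66 ∣ n.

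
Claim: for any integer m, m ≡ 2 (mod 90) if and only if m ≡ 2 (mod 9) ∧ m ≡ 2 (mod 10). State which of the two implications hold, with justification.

The biconditional holds.

[⇐] If m ≡ 2 (mod 9) and m ≡ 2 (mod 10), then by the Chinese remainder theorem m ≡ 2 (mod 90). This is exactly m ≡ 2 (mod 90).

[⇒] Suppose m ≡ 2 (mod 90); write m = 90j + 2. Since 9 ∣ 90, reducing mod 9 gives m ≡ 2 (mod 9); since 10 ∣ 90, reducing mod 10 gives m ≡ 2 (mod 10).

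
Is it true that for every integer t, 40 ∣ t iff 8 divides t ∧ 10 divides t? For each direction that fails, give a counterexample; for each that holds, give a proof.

(⟹) If 40 ∣ t, write t = 40q. Since 40 = 5·8, t = 8·(5q), so 8 ∣ t; and since 40 = 4·10, t = 10·(4q), so 10 ∣ t.

(⟸) Suppose 8 ∣ t and 10 ∣ t. Any common multiple of 8 and 10 is a multiple of their lcm; here lcm(8, 10) = 8·10/gcd(8, 10) = 80/2 = 40, so 40 ∣ t.

Equivalent; both directions hold.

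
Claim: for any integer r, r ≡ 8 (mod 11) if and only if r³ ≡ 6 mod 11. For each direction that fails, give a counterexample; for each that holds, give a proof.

Equivalent; both directions hold.

(⟹) Suppose r ≡ 8 (mod 11). Write r = 11j + 8. Then (11j + 8)³ = 1331j³ + 2904j² + 2112j + 512 = 11(121j³ + 264j² + 192j + 46) + 6, so r³ ≡ 6 (mod 11).

(⟸) For the converse, argue contrapositively. If r ≢ 8 (mod 11), then r is congruent to one of 0, 1, 2, 3, 4, 5, 6, 7, 9, 10 modulo 11, and these give r³ ≡ 0, 1, 8, 5, 9, 4, 7, 2, 3, 10 respectively — never 6.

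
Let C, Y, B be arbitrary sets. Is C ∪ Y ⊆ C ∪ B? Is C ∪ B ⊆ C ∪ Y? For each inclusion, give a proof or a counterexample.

Both inclusions fail.

Forward inclusion. This inclusion fails. Take C = ∅, Y = {1}, B = ∅; then 1 ∈ C ∪ Y but 1 ∉ C ∪ B.

Reverse inclusion. This inclusion fails. Take C = ∅, Y = ∅, B = {1}; then 1 ∈ C ∪ B but 1 ∉ C ∪ Y.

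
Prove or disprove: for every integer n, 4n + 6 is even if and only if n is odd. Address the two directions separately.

The forward direction fails; the converse holds.

[⇒] This fails: take n = 0. Then 4n + 6 = 6, which is even, yet n = 0 is even, not odd.

[⇐] Suppose n is odd. Since 4 is even, 4n is even for every n, so 4n + 6 has the same parity as 6, which is even. Hence 4n + 6 is even.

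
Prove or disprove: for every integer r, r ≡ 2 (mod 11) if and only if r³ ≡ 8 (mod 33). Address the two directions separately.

(⇒) fails; (⇐) holds.

(→) This fails: take r = 13. Then 13 ≡ 2 (mod 11), but 13³ = 2197 ≡ 19 (mod 33), not 8.

(←) Conversely, the residues r modulo 33 with r³ ≡ 8 (mod 33) are exactly {2}, and each is ≡ 2 (mod 11).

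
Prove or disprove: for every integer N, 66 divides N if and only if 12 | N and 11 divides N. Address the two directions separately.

(⇒) fails; (⇐) holds.

(⟹) This fails: take N = 66. Certainly 66 ∣ 66, but 12 ∤ 66.

(⟸) Suppose 12 ∣ N and 11 ∣ N. Any common multiple of 12 and 11 is a multiple of their lcm; here gcd(12, 11) = 1, so lcm(12, 11) = 12·11 = 132, so 132 ∣ N. Since 66 ∣ 132, it follows that 66 ∣ N.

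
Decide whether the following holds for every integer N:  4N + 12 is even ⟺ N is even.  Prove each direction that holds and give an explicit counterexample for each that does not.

[⇒] This fails: take N = 5. Then 4N + 12 = 32, which is even, yet N = 5 is odd, not even.

[⇐] Suppose N is even. Since 4 is even, 4N is even for every N, so 4N + 12 has the same parity as 12, which is even. Hence 4N + 12 is even.

The forward direction fails; the converse holds.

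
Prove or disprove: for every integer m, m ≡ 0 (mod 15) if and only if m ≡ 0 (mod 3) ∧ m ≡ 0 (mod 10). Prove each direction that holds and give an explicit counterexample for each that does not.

The forward direction fails; the converse holds.

(⇐) If m ≡ 0 (mod 3) and m ≡ 0 (mod 10), then by the Chinese remainder theorem m ≡ 0 (mod 30). Since 0 ≡ 0 (mod 15) and 15 ∣ 30, we get m ≡ 0 (mod 15).

(⇒) This fails: m = 15 gives 15 ≡ 0 (mod 15) but 15 ≡ 5 (mod 10), so the conjunction on the right does not hold.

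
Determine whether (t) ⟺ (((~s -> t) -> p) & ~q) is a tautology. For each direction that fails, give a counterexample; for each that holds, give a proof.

Neither direction holds.

Forward direction. This fails. Under t = T, s = F, p = F, q = F, the left side is true but the right side is false.

Converse. This fails. Under t = F, s = F, p = F, q = F, the left side is false but the right side is true.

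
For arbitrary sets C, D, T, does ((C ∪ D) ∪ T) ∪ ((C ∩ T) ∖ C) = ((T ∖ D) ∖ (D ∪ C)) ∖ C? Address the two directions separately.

(⊆) This inclusion fails. Take C = {1}, D = ∅, T = ∅; then 1 ∈ ((C ∪ D) ∪ T) ∪ ((C ∩ T) ∖ C) but 1 ∉ ((T ∖ D) ∖ (D ∪ C)) ∖ C.

(⊇) Let x ∈ ((T ∖ D) ∖ (D ∪ C)) ∖ C. Then x ∈ T and x ∉ C, D, from which x ∈ ((C ∪ D) ∪ T) ∪ ((C ∩ T) ∖ C).

The sets are not equal: only the reverse inclusion holds.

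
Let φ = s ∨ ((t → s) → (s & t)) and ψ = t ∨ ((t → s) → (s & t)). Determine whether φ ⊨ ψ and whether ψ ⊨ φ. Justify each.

(←) Assume the antecedent. If s is true, s ∨ ((t → s) → (s & t)) reduces to true regardless of the other variables. If s is false, the antecedent forces (s = F, t = T), and s ∨ ((t → s) → (s & t)) holds there. Either way s ∨ ((t → s) → (s & t)) holds.

(→) This fails. Under s = T, t = F, the left side is true but the right side is false.

Not equivalent: only (⇐) holds.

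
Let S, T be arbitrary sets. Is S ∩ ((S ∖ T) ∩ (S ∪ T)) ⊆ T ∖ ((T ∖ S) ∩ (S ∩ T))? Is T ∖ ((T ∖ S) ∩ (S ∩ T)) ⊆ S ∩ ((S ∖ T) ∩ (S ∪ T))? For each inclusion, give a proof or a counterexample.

Forward inclusion. This inclusion fails. Take S = {1}, T = ∅; then 1 ∈ S ∩ ((S ∖ T) ∩ (S ∪ T)) but 1 ∉ T ∖ ((T ∖ S) ∩ (S ∩ T)).

Reverse inclusion. This inclusion fails. Take S = ∅, T = {1}; then 1 ∈ T ∖ ((T ∖ S) ∩ (S ∩ T)) but 1 ∉ S ∩ ((S ∖ T) ∩ (S ∪ T)).

Both inclusions fail.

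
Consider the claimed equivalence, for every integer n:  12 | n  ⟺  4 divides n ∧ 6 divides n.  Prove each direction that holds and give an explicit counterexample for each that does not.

Both directions hold; the statement is true.

[⇒] If 12 ∣ n, write n = 12q. Since 12 = 3·4, n = 4·(3q), so 4 ∣ n; and since 12 = 2·6, n = 6·(2q), so 6 ∣ n.

[⇐] Suppose 4 ∣ n and 6 ∣ n. Any common multiple of 4 and 6 is a multiple of their lcm; here lcm(4, 6) = 4·6/gcd(4, 6) = 24/2 = 12, so 12 ∣ n.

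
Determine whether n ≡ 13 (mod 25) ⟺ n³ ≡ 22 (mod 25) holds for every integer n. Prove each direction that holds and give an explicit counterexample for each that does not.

Equivalent; both directions hold.

(⟹) Suppose n ≡ 13 (mod 25). Write n = 25j + 13. Then (25j + 13)³ = 15625j³ + 24375j² + 12675j + 2197 = 25(625j³ + 975j² + 507j + 87) + 22, so n³ ≡ 22 (mod 25).

(⟸) Conversely, suppose n³ ≡ 22 (mod 25). The only residue r in {0, …, 24} with r³ ≡ 22 (mod 25) is r = 13, so n ≡ 13 (mod 25).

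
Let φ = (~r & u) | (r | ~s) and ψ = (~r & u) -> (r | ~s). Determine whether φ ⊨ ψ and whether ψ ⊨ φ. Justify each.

(→) This fails. Under s = T, u = T, r = F, the left side is true but the right side is false.

(←) This fails. Under s = T, u = F, r = F, the left side is false but the right side is true.

(⇒) fails and (⇐) fails.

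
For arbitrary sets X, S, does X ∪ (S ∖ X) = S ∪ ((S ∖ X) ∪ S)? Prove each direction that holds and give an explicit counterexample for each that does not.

Reverse inclusion. Let x ∈ S ∪ ((S ∖ X) ∪ S). Then either x ∈ S and x ∉ X; or x ∈ X ∩ S. In each case x ∈ X ∪ (S ∖ X), so S ∪ ((S ∖ X) ∪ S) ⊆ X ∪ (S ∖ X).

Forward inclusion. This inclusion fails. Take X = {1}, S = ∅; then 1 ∈ X ∪ (S ∖ X) but 1 ∉ S ∪ ((S ∖ X) ∪ S).

(⊆) fails; (⊇) holds.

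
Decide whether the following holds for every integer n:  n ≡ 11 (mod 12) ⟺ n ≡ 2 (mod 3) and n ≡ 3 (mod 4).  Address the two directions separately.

The biconditional holds.

(←) If n ≡ 2 (mod 3) and n ≡ 3 (mod 4), then by the Chinese remainder theorem n ≡ 11 (mod 12). This is exactly n ≡ 11 (mod 12).

(→) Suppose n ≡ 11 (mod 12); write n = 12j + 11. Since 3 ∣ 12, reducing mod 3 gives n ≡ 11 ≡ 2 (mod 3); since 4 ∣ 12, reducing mod 4 gives n ≡ 11 ≡ 3 (mod 4).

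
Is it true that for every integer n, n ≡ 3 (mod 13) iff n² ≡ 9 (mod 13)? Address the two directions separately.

Only the forward implication holds.

(⟹) Suppose n ≡ 3 (mod 13). Write n = 13j + 3. Then (13j + 3)² = 169j² + 78j + 9 = 13(13j² + 6j) + 9, so n² ≡ 9 (mod 13).

(⟸) This fails: take n = 10. Then 10² = 100 ≡ 9 (mod 13), yet 10 ≡ 10 (mod 13), not 3.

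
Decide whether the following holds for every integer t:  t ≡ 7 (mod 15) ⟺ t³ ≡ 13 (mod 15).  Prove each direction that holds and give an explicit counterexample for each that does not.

(⇒) Suppose t ≡ 7 (mod 15). Write t = 15j + 7. Then (15j + 7)³ = 3375j³ + 4725j² + 2205j + 343 = 15(225j³ + 315j² + 147j + 22) + 13, so t³ ≡ 13 (mod 15).

(⇐) Conversely, suppose t³ ≡ 13 (mod 15). The only residue r in {0, …, 14} with r³ ≡ 13 (mod 15) is r = 7, so t ≡ 7 (mod 15).

Equivalent; both directions hold.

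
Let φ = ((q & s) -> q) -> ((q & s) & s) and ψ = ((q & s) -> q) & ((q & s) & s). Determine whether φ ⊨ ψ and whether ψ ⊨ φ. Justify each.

(⇒) Assume the antecedent. If s is true, the antecedent forces (s = T, q = T), and ((q & s) -> q) & ((q & s) & s) holds there. If s is false, the antecedent cannot hold. Either way ((q & s) -> q) & ((q & s) & s) holds.

(⇐) Assume the antecedent. If s is true, the antecedent forces (s = T, q = T), and the consequent holds there. If s is false, the antecedent cannot hold. Either way the consequent holds.

Both implications hold.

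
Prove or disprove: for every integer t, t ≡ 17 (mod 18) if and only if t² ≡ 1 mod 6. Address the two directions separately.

(⇒) holds; (⇐) fails.

(⟹) Suppose t ≡ 17 (mod 18). Then t² ≡ 17² = 289 (mod 18), and since 6 ∣ 18, also t² ≡ 1 (mod 6).

(⟸) This fails: take t = 1. Then 1² = 1 ≡ 1 (mod 6), yet 1 ≡ 1 (mod 18), not 17.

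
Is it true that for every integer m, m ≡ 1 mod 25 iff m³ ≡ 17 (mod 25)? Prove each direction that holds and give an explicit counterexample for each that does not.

(⟹) This fails: take m = 1. Then 1 ≡ 1 (mod 25), but 1³ = 1 ≡ 1 (mod 25), not 17.

(⟸) This fails: take m = 23. Then 23³ = 12167 ≡ 17 (mod 25), yet 23 ≡ 23 (mod 25), not 1.

Both directions fail.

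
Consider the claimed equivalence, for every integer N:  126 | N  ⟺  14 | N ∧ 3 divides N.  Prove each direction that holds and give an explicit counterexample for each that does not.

Only the forward implication holds.

(⟹) If 126 ∣ N, write N = 126q. Since 126 = 9·14, N = 14·(9q), so 14 ∣ N; and since 126 = 42·3, N = 3·(42q), so 3 ∣ N.

(⟸) This fails: take N = 42. Both 14 ∣ 42 and 3 ∣ 42, yet 42 is not a multiple of 126 (since 42 = 0·126 + 42), so 126 ∤ 42.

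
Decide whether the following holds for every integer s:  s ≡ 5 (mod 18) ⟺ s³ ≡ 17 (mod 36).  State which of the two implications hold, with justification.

Forward direction. This fails: take s = 23. Then 23 ≡ 5 (mod 18), but 23³ = 12167 ≡ 35 (mod 36), not 17.

Converse. This fails: take s = 17. Then 17³ = 4913 ≡ 17 (mod 36), yet 17 ≡ 17 (mod 18), not 5.

(⇒) fails and (⇐) fails.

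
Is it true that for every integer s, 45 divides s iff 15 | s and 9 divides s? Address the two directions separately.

Both directions hold; the statement is true.

(⇒) If 45 ∣ s, write s = 45q. Since 45 = 3·15, s = 15·(3q), so 15 ∣ s; and since 45 = 5·9, s = 9·(5q), so 9 ∣ s.

(⇐) Suppose 15 ∣ s and 9 ∣ s. Any common multiple of 15 and 9 is a multiple of their lcm; here lcm(15, 9) = 15·9/gcd(15, 9) = 135/3 = 45, so 45 ∣ s.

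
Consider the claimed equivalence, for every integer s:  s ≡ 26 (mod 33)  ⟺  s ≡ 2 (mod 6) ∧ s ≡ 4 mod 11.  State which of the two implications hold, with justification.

(⇒) This fails: s = 59 gives 59 ≡ 26 (mod 33) but 59 ≡ 5 (mod 6), so the conjunction on the right does not hold.

(⇐) Conversely, if s ≡ 2 (mod 6) and s ≡ 4 (mod 11), then by the Chinese remainder theorem s ≡ 26 (mod 66). Since 26 ≡ 26 (mod 33) and 33 ∣ 66, we get s ≡ 26 (mod 33).

Only the converse holds.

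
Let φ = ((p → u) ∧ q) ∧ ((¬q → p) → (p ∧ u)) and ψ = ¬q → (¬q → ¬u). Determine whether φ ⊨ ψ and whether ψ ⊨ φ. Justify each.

(⇒) Assume the antecedent. If u is true, the antecedent forces (u = T, q = T, p = T), and ¬q → (¬q → ¬u) holds there. If u is false, the antecedent cannot hold. Either way ¬q → (¬q → ¬u) holds.

(⇐) This fails. Under u = F, q = F, p = F, the left side is false but the right side is true.

(⇒) holds; (⇐) fails.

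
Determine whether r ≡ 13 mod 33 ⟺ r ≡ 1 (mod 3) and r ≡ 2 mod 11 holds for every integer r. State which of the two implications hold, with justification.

(⟹) Suppose r ≡ 13 (mod 33); write r = 33j + 13. Since 3 ∣ 33, reducing mod 3 gives r ≡ 13 ≡ 1 (mod 3); since 11 ∣ 33, reducing mod 11 gives r ≡ 13 ≡ 2 (mod 11).

(⟸) Conversely, if r ≡ 1 (mod 3) and r ≡ 2 (mod 11), then by the Chinese remainder theorem r ≡ 13 (mod 33). This is exactly r ≡ 13 (mod 33).

Equivalent; both directions hold.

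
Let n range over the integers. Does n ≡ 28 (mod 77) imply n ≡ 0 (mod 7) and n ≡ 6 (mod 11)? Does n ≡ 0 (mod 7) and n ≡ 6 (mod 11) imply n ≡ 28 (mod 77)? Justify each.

Equivalent; both directions hold.

Forward direction. Suppose n ≡ 28 (mod 77); write n = 77j + 28. Since 7 ∣ 77, reducing mod 7 gives n ≡ 28 ≡ 0 (mod 7); since 11 ∣ 77, reducing mod 11 gives n ≡ 28 ≡ 6 (mod 11).

Converse. If n ≡ 0 (mod 7) and n ≡ 6 (mod 11), then by the Chinese remainder theorem n ≡ 28 (mod 77). This is exactly n ≡ 28 (mod 77).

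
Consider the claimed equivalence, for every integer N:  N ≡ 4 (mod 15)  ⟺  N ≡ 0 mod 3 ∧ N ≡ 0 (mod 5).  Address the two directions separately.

(⇒) This fails: N = 4 gives 4 ≡ 4 (mod 15) but 4 ≡ 1 (mod 3), so the conjunction on the right does not hold.

(⇐) This fails: N = 0 satisfies both congruences on the right (0 ≡ 0 mod 3 and 0 ≡ 0 mod 5) yet 0 ≡ 0 (mod 15), not 4.

Both directions fail.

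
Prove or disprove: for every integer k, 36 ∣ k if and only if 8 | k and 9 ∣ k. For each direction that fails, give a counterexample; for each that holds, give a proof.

Not equivalent: only (⇐) holds.

Forward direction. This fails: take k = 36. Certainly 36 ∣ 36, but 8 ∤ 36.

Converse. Suppose 8 ∣ k and 9 ∣ k. Any common multiple of 8 and 9 is a multiple of their lcm; here gcd(8, 9) = 1, so lcm(8, 9) = 8·9 = 72, so 72 ∣ k. Since 36 ∣ 72, it follows that 36 ∣ k.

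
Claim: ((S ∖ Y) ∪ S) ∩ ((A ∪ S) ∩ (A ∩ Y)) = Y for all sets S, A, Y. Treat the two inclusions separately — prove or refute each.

The sets are not equal: only the forward inclusion holds.

(⊆) Let x ∈ ((S ∖ Y) ∪ S) ∩ ((A ∪ S) ∩ (A ∩ Y)). Then x ∈ S ∩ A ∩ Y, from which x ∈ Y.

(⊇) This inclusion fails. Take S = ∅, A = ∅, Y = {1}; then 1 ∈ Y but 1 ∉ ((S ∖ Y) ∪ S) ∩ ((A ∪ S) ∩ (A ∩ Y)).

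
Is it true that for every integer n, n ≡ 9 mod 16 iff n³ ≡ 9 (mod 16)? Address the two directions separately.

(⇒) Suppose n ≡ 9 mod 16. Write n = 16j + 9. Then (16j + 9)³ = 4096j³ + 6912j² + 3888j + 729 = 16(256j³ + 432j² + 243j + 45) + 9, so n³ ≡ 9 (mod 16).

(⇐) Conversely, suppose n³ ≡ 9 (mod 16). The only residue r in {0, …, 15} with r³ ≡ 9 (mod 16) is r = 9, so n ≡ 9 (mod 16).

Both directions hold; the statement is true.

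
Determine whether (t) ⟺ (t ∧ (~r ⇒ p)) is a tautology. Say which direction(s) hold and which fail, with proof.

(→) This fails. Under r = F, t = T, p = F, the left side is true but the right side is false.

(←) Assume the antecedent. If r is true, the antecedent forces (r = T, t = T, p = F) or (r = T, t = T, p = T), and t holds there. If r is false, the antecedent forces (r = F, t = T, p = T), and t holds there. Either way t holds.

Not equivalent: only (⇐) holds.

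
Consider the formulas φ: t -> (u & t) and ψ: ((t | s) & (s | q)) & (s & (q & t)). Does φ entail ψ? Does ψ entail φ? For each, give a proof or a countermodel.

(⇒) fails and (⇐) fails.

(⇒) This fails. Under q = F, u = F, s = F, t = F, the left side is true but the right side is false.

(⇐) This fails. Under q = T, u = F, s = T, t = T, the left side is false but the right side is true.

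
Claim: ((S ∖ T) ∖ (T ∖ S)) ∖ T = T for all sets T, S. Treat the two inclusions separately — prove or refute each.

(⟹) This inclusion fails. Take T = ∅, S = {1}; then 1 ∈ ((S ∖ T) ∖ (T ∖ S)) ∖ T but 1 ∉ T.

(⟸) This inclusion fails. Take T = {1}, S = ∅; then 1 ∈ T but 1 ∉ ((S ∖ T) ∖ (T ∖ S)) ∖ T.

(⊆) fails and (⊇) fails.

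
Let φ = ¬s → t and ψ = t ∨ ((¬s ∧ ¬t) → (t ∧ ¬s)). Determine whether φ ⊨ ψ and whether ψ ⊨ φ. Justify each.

(→) Assume the antecedent. If s is true, t ∨ ((¬s ∧ ¬t) → (t ∧ ¬s)) reduces to true regardless of the other variables. If s is false, the antecedent forces (s = F, t = T), and t ∨ ((¬s ∧ ¬t) → (t ∧ ¬s)) holds there. Either way t ∨ ((¬s ∧ ¬t) → (t ∧ ¬s)) holds.

(←) Assume the antecedent. If s is true, ¬s → t reduces to true regardless of the other variables. If s is false, the antecedent forces (s = F, t = T), and ¬s → t holds there. Either way ¬s → t holds.

Both directions hold; the statement is true.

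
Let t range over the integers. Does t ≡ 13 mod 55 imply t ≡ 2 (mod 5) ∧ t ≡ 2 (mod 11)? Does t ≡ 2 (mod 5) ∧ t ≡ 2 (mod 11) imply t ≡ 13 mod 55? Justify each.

[⇒] This fails: t = 13 gives 13 ≡ 13 (mod 55) but 13 ≡ 3 (mod 5), so the conjunction on the right does not hold.

[⇐] This fails: t = 2 satisfies both congruences on the right (2 ≡ 2 mod 5 and 2 ≡ 2 mod 11) yet 2 ≡ 2 (mod 55), not 13.

Both directions fail.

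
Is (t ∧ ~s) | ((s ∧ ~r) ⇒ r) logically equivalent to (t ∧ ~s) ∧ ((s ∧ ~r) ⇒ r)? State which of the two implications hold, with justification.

(⇒) fails; (⇐) holds.

[⇒] This fails. Under s = F, t = F, r = F, the left side is true but the right side is false.

[⇐] Assume the antecedent. If s is true, the antecedent cannot hold. If s is false, (t ∧ ~s) | ((s ∧ ~r) ⇒ r) reduces to true regardless of the other variables. Either way (t ∧ ~s) | ((s ∧ ~r) ⇒ r) holds.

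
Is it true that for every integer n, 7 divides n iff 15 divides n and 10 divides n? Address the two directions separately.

[⇒] This fails: take n = 7. Certainly 7 ∣ 7, but 15 ∤ 7.

[⇐] This fails: take n = 30. Both 15 ∣ 30 and 10 ∣ 30, yet 30 is not a multiple of 7 (since 30 = 4·7 + 2), so 7 ∤ 30.

Both directions fail.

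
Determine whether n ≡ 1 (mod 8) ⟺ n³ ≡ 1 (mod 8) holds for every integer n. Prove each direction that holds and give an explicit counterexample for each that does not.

Equivalent; both directions hold.

(⇐) Suppose n³ ≡ 1 (mod 8). The only residue r in {0, …, 7} with r³ ≡ 1 (mod 8) is r = 1, so n ≡ 1 (mod 8).

(⇒) Suppose n ≡ 1 (mod 8). Write n = 8j + 1. Then (8j + 1)³ = 512j³ + 192j² + 24j + 1 = 8(64j³ + 24j² + 3j) + 1, so n³ ≡ 1 (mod 8).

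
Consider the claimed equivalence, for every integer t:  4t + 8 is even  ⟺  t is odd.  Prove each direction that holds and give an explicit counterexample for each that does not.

Only the reverse direction holds.

Forward direction. This fails: take t = 6. Then 4t + 8 = 32, which is even, yet t = 6 is even, not odd.

Converse. Suppose t is odd. Since 4 is even, 4t is even for every t, so 4t + 8 has the same parity as 8, which is even. Hence 4t + 8 is even.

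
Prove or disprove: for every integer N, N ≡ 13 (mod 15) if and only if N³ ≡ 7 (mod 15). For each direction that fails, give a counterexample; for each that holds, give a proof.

Both directions hold; the statement is true.

Converse. Suppose N³ ≡ 7 (mod 15). The only residue r in {0, …, 14} with r³ ≡ 7 (mod 15) is r = 13, so N ≡ 13 (mod 15).

Forward direction. Suppose N ≡ 13 (mod 15). Write N = 15j + 13. Then (15j + 13)³ = 3375j³ + 8775j² + 7605j + 2197 = 15(225j³ + 585j² + 507j + 146) + 7, so N³ ≡ 7 (mod 15).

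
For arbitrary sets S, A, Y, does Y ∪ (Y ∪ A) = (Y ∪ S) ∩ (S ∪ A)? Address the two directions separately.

(⟹) This inclusion fails. Take S = ∅, A = {1}, Y = ∅; then 1 ∈ Y ∪ (Y ∪ A) but 1 ∉ (Y ∪ S) ∩ (S ∪ A).

(⟸) This inclusion fails. Take S = {1}, A = ∅, Y = ∅; then 1 ∈ (Y ∪ S) ∩ (S ∪ A) but 1 ∉ Y ∪ (Y ∪ A).

Neither inclusion holds.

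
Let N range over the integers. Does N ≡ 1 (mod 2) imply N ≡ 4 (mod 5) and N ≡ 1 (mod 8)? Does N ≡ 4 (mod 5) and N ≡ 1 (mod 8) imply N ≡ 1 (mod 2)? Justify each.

(→) This fails: N = 1 gives 1 ≡ 1 (mod 2) but 1 ≡ 1 (mod 5), so the conjunction on the right does not hold.

(←) Conversely, if N ≡ 4 (mod 5) and N ≡ 1 (mod 8), then by the Chinese remainder theorem N ≡ 9 (mod 40). Since 9 ≡ 1 (mod 2) and 2 ∣ 40, we get N ≡ 1 (mod 2).

Only the converse holds.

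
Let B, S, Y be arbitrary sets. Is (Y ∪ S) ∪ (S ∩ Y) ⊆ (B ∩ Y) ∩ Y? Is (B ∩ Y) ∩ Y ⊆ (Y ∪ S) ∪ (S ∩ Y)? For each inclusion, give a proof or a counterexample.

(⊆) fails; (⊇) holds.

(⊆) This inclusion fails. Take B = ∅, S = {1}, Y = ∅; then 1 ∈ (Y ∪ S) ∪ (S ∩ Y) but 1 ∉ (B ∩ Y) ∩ Y.

(⊇) Let x ∈ (B ∩ Y) ∩ Y. Then either x ∈ B ∩ Y and x ∉ S; or x ∈ B ∩ S ∩ Y. In each case x ∈ (Y ∪ S) ∪ (S ∩ Y), so (B ∩ Y) ∩ Y ⊆ (Y ∪ S) ∪ (S ∩ Y).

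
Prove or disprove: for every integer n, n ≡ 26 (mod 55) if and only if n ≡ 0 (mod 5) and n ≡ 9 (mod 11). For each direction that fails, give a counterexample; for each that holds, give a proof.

[⇒] This fails: n = 26 gives 26 ≡ 26 (mod 55) but 26 ≡ 1 (mod 5), so the conjunction on the right does not hold.

[⇐] This fails: n = 20 satisfies both congruences on the right (20 ≡ 0 mod 5 and 20 ≡ 9 mod 11) yet 20 ≡ 20 (mod 55), not 26.

Neither implication holds.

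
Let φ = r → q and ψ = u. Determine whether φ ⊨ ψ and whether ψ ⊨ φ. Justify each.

(⇒) fails and (⇐) fails.

(⟹) This fails. Under q = F, r = F, u = F, the left side is true but the right side is false.

(⟸) This fails. Under q = F, r = T, u = T, the left side is false but the right side is true.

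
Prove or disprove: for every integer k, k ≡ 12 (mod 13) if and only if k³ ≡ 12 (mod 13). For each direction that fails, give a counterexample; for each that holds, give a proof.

The forward direction holds; the converse fails.

(⟹) Suppose k ≡ 12 (mod 13). Write k = 13j + 12. Then (13j + 12)³ = 2197j³ + 6084j² + 5616j + 1728 = 13(169j³ + 468j² + 432j + 132) + 12, so k³ ≡ 12 (mod 13).

(⟸) This fails: take k = 4. Then 4³ = 64 ≡ 12 (mod 13), yet 4 ≡ 4 (mod 13), not 12.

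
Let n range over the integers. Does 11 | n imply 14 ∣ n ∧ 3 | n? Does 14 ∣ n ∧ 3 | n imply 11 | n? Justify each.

Neither implication holds.

(⇒) This fails: take n = 11. Certainly 11 ∣ 11, but 14 ∤ 11.

(⇐) This fails: take n = 42. Both 14 ∣ 42 and 3 ∣ 42, yet 42 is not a multiple of 11 (since 42 = 3·11 + 9), so 11 ∤ 42.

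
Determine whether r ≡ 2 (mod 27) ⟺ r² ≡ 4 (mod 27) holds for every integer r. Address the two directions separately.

Not equivalent: only (⇒) holds.

Forward direction. Suppose r ≡ 2 (mod 27). Write r = 27j + 2. Then (27j + 2)² = 729j² + 108j + 4 = 27(27j² + 4j) + 4, so r² ≡ 4 (mod 27).

Converse. This fails: take r = 25. Then 25² = 625 ≡ 4 (mod 27), yet 25 ≡ 25 (mod 27), not 2.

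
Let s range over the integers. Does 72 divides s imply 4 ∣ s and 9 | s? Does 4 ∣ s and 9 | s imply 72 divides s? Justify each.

(→) If 72 ∣ s, write s = 72q. Since 72 = 18·4, s = 4·(18q), so 4 ∣ s; and since 72 = 8·9, s = 9·(8q), so 9 ∣ s.

(←) This fails: take s = 36. Both 4 ∣ 36 and 9 ∣ 36, yet 36 is not a multiple of 72 (since 36 = 0·72 + 36), so 72 ∤ 36.

(⇒) holds; (⇐) fails.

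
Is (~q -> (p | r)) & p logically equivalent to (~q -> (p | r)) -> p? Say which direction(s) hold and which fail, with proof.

[⇒] Assume the antecedent. If p is true, (~q -> (p | r)) -> p reduces to true regardless of the other variables. If p is false, the antecedent cannot hold. Either way (~q -> (p | r)) -> p holds.

[⇐] This fails. Under p = F, r = F, q = F, the left side is false but the right side is true.

Only the forward implication holds.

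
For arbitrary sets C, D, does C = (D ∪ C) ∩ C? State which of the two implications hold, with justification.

Forward inclusion. Let x ∈ C. Then either x ∈ C and x ∉ D; or x ∈ C ∩ D. In each case x ∈ (D ∪ C) ∩ C, so C ⊆ (D ∪ C) ∩ C.

Reverse inclusion. Let x ∈ (D ∪ C) ∩ C. Then either x ∈ C and x ∉ D; or x ∈ C ∩ D. In each case x ∈ C, so (D ∪ C) ∩ C ⊆ C.

Both inclusions hold; the sets are equal.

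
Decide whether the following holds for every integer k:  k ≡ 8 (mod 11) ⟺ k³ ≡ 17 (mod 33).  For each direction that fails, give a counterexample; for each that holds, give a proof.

Converse. The residues r modulo 33 with r³ ≡ 17 (mod 33) are exactly {8}, and each is ≡ 8 (mod 11).

Forward direction. This fails: take k = 19. Then 19 ≡ 8 (mod 11), but 19³ = 6859 ≡ 28 (mod 33), not 17.

(⇒) fails; (⇐) holds.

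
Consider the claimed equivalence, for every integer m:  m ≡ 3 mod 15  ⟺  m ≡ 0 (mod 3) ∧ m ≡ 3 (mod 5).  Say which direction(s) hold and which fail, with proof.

Forward direction. Suppose m ≡ 3 (mod 15); write m = 15j + 3. Since 3 ∣ 15, reducing mod 3 gives m ≡ 3 ≡ 0 (mod 3); since 5 ∣ 15, reducing mod 5 gives m ≡ 3 (mod 5).

Converse. If m ≡ 0 (mod 3) and m ≡ 3 (mod 5), then by the Chinese remainder theorem m ≡ 3 (mod 15). This is exactly m ≡ 3 (mod 15).

Equivalent; both directions hold.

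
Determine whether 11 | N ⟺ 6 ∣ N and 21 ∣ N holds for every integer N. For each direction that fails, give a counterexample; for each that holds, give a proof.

Both directions fail.

(→) This fails: take N = 11. Certainly 11 ∣ 11, but 6 ∤ 11.

(←) This fails: take N = 42. Both 6 ∣ 42 and 21 ∣ 42, yet 42 is not a multiple of 11 (since 42 = 3·11 + 9), so 11 ∤ 42.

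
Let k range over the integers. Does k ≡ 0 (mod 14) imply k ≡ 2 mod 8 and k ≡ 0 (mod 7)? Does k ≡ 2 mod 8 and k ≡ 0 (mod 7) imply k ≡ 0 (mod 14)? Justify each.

(⇒) This fails: k = 0 gives 0 ≡ 0 (mod 14) but 0 ≡ 0 (mod 8), so the conjunction on the right does not hold.

(⇐) Conversely, if k ≡ 2 (mod 8) and k ≡ 0 (mod 7), then by the Chinese remainder theorem k ≡ 42 (mod 56). Since 42 ≡ 0 (mod 14) and 14 ∣ 56, we get k ≡ 0 (mod 14).

Only the converse holds.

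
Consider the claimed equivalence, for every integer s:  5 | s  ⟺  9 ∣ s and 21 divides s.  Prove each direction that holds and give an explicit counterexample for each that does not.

(→) This fails: take s = 5. Certainly 5 ∣ 5, but 9 ∤ 5.

(←) This fails: take s = 63. Both 9 ∣ 63 and 21 ∣ 63, yet 63 is not a multiple of 5 (since 63 = 12·5 + 3), so 5 ∤ 63.

Neither direction holds.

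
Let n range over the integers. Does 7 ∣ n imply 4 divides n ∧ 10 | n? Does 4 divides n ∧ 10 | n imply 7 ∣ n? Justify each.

Both directions fail.

(⟹) This fails: take n = 7. Certainly 7 ∣ 7, but 4 ∤ 7.

(⟸) This fails: take n = 20. Both 4 ∣ 20 and 10 ∣ 20, yet 20 is not a multiple of 7 (since 20 = 2·7 + 6), so 7 ∤ 20.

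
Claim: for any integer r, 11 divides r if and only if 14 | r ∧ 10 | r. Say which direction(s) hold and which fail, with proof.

[⇒] This fails: take r = 11. Certainly 11 ∣ 11, but 14 ∤ 11.

[⇐] This fails: take r = 70. Both 14 ∣ 70 and 10 ∣ 70, yet 70 is not a multiple of 11 (since 70 = 6·11 + 4), so 11 ∤ 70.

Both directions fail.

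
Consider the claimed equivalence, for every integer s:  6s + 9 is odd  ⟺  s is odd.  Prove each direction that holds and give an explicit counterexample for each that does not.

Not equivalent: only (⇐) holds.

Forward direction. This fails: take s = 2. Then 6s + 9 = 21, which is odd, yet s = 2 is even, not odd.

Converse. Suppose s is odd. Since 6 is even, 6s is even for every s, so 6s + 9 has the same parity as 9, which is odd. Hence 6s + 9 is odd.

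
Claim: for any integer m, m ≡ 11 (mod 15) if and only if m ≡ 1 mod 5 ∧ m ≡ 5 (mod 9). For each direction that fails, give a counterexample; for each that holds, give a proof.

[⇒] This fails: m = 26 gives 26 ≡ 11 (mod 15) but 26 ≡ 8 (mod 9), so the conjunction on the right does not hold.

[⇐] Conversely, if m ≡ 1 (mod 5) and m ≡ 5 (mod 9), then by the Chinese remainder theorem m ≡ 41 (mod 45). Since 41 ≡ 11 (mod 15) and 15 ∣ 45, we get m ≡ 11 (mod 15).

(⇒) fails; (⇐) holds.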